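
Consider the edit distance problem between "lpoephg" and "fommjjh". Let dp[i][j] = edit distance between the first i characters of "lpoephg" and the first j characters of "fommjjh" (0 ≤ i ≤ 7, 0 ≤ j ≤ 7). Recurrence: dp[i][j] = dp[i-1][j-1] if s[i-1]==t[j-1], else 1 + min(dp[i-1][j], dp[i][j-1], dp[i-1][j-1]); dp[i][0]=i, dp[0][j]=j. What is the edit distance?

7

   ''  f  o  m  m  j  j  h
''  0  1  2  3  4  5  6  7
 l  1  1  2  3  4  5  6  7
 p  2  2  2  3  4  5  6  7
 o  3  3  2  3  4  5  6  7
 e  4  4  3  3  4  5  6  7
 p  5  5  4  4  4  5  6  7
 h  6  6  5  5  5  5  6  6
 g  7  7  6  6  6  6  6  7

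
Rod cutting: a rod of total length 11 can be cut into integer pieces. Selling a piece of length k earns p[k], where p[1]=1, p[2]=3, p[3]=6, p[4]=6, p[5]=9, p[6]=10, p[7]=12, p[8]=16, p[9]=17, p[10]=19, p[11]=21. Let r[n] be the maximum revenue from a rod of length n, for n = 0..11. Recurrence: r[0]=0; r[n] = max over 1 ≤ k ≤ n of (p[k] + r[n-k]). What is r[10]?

19

   n    0    1    2    3    4    5    6    7    8    9   10   11
r[n]    0    1    3    6    7    9   12   13   16   18   19   22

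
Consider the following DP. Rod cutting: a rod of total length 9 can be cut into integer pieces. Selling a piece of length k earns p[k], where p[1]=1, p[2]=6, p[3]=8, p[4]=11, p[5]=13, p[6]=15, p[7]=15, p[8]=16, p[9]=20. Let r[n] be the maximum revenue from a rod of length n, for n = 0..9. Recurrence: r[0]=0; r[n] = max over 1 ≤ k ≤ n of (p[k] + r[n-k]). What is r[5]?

   n    0    1    2    3    4    5    6    7    8    9
r[n]    0    1    6    8   12   14   18   20   24   26

14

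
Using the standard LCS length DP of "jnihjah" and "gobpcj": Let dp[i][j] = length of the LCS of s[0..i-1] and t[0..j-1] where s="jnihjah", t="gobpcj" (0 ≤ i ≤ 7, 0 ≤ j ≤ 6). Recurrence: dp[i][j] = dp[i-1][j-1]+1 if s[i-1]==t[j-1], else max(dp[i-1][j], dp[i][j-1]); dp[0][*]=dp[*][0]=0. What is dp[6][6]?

   ''  g  o  b  p  c  j
''  0  0  0  0  0  0  0
 j  0  0  0  0  0  0  1
 n  0  0  0  0  0  0  1
 i  0  0  0  0  0  0  1
 h  0  0  0  0  0  0  1
 j  0  0  0  0  0  0  1
 a  0  0  0  0  0  0  1
 h  0  0  0  0  0  0  1

1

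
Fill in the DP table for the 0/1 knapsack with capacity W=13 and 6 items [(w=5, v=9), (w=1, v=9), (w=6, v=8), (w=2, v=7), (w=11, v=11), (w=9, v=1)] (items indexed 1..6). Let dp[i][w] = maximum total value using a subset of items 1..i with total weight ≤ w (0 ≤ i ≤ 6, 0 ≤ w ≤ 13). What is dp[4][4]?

16

i\w   0   1   2   3   4   5   6   7   8   9  10  11  12  13
  0   0   0   0   0   0   0   0   0   0   0   0   0   0   0
  1   0   0   0   0   0   9   9   9   9   9   9   9   9   9
  2   0   9   9   9   9   9  18  18  18  18  18  18  18  18
  3   0   9   9   9   9   9  18  18  18  18  18  18  26  26
  4   0   9   9  16  16  16  18  18  25  25  25  25  26  26
  5   0   9   9  16  16  16  18  18  25  25  25  25  26  26
  6   0   9   9  16  16  16  18  18  25  25  25  25  26  26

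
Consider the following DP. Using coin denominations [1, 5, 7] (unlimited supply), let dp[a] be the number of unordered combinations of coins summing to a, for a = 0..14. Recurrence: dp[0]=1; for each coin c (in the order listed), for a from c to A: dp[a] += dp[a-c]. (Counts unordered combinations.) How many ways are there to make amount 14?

6

after  coin     0     1     2     3     4     5     6     7     8     9    10    11    12    13    14
          1     1     1     1     1     1     1     1     1     1     1     1     1     1     1     1
          5     1     1     1     1     1     2     2     2     2     2     3     3     3     3     3
          7     1     1     1     1     1     2     2     3     3     3     4     4     5     5     6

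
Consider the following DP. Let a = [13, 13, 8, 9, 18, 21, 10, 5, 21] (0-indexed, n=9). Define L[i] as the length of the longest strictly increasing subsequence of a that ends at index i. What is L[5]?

   i    0    1    2    3    4    5    6    7    8
a[i]   13   13    8    9   18   21   10    5   21
L[i]    1    1    1    2    3    4    3    1    4

4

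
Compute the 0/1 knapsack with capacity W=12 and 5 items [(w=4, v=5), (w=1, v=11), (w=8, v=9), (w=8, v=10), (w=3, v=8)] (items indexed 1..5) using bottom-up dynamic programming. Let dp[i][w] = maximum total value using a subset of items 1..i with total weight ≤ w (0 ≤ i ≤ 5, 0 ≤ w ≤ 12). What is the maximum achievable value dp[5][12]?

29

i\w   0   1   2   3   4   5   6   7   8   9  10  11  12
  0   0   0   0   0   0   0   0   0   0   0   0   0   0
  1   0   0   0   0   5   5   5   5   5   5   5   5   5
  2   0  11  11  11  11  16  16  16  16  16  16  16  16
  3   0  11  11  11  11  16  16  16  16  20  20  20  20
  4   0  11  11  11  11  16  16  16  16  21  21  21  21
  5   0  11  11  11  19  19  19  19  24  24  24  24  29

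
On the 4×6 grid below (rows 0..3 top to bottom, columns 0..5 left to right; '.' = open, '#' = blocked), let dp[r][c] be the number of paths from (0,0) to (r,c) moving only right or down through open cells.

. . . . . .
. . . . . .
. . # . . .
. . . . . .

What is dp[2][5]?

15

r\c   0   1   2   3   4   5
  0   1   1   1   1   1   1
  1   1   2   3   4   5   6
  2   1   3   0   4   9  15
  3   1   4   4   8  17  32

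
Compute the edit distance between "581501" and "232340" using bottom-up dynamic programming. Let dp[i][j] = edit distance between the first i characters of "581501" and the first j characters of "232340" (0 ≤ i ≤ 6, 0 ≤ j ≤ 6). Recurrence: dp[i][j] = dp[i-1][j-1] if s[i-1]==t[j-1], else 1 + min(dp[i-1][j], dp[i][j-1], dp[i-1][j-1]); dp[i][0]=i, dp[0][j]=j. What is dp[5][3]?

   ''  2  3  2  3  4  0
''  0  1  2  3  4  5  6
 5  1  1  2  3  4  5  6
 8  2  2  2  3  4  5  6
 1  3  3  3  3  4  5  6
 5  4  4  4  4  4  5  6
 0  5  5  5  5  5  5  5
 1  6  6  6  6  6  6  6

5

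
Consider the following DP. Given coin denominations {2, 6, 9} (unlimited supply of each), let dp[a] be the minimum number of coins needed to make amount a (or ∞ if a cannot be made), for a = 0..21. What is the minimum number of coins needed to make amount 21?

3

 a  0  1  2  3  4  5  6  7  8  9 10 11 12 13 14 15 16 17 18 19 20 21
dp  0  -  1  -  2  -  1  -  2  1  3  2  2  3  3  2  4  3  2  4  3  3
(- denotes ∞ / unreachable)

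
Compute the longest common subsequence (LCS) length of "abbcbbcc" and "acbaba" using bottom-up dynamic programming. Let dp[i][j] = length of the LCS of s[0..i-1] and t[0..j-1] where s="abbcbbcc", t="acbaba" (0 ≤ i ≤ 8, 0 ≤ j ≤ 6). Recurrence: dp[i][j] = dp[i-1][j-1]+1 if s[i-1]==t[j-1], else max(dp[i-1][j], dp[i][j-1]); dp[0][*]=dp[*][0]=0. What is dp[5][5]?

   ''  a  c  b  a  b  a
''  0  0  0  0  0  0  0
 a  0  1  1  1  1  1  1
 b  0  1  1  2  2  2  2
 b  0  1  1  2  2  3  3
 c  0  1  2  2  2  3  3
 b  0  1  2  3  3  3  3
 b  0  1  2  3  3  4  4
 c  0  1  2  3  3  4  4
 c  0  1  2  3  3  4  4

3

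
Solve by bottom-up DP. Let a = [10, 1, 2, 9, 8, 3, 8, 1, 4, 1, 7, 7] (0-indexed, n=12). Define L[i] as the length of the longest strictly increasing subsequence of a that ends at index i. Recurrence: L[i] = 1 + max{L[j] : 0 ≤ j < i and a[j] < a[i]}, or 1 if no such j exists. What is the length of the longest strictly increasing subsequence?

5

   i    0    1    2    3    4    5    6    7    8    9   10   11
a[i]   10    1    2    9    8    3    8    1    4    1    7    7
L[i]    1    1    2    3    3    3    4    1    4    1    5    5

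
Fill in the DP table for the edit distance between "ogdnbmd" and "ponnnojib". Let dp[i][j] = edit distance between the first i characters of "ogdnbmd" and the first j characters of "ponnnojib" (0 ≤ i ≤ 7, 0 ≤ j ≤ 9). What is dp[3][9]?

8

   ''  p  o  n  n  n  o  j  i  b
''  0  1  2  3  4  5  6  7  8  9
 o  1  1  1  2  3  4  5  6  7  8
 g  2  2  2  2  3  4  5  6  7  8
 d  3  3  3  3  3  4  5  6  7  8
 n  4  4  4  3  3  3  4  5  6  7
 b  5  5  5  4  4  4  4  5  6  6
 m  6  6  6  5  5  5  5  5  6  7
 d  7  7  7  6  6  6  6  6  6  7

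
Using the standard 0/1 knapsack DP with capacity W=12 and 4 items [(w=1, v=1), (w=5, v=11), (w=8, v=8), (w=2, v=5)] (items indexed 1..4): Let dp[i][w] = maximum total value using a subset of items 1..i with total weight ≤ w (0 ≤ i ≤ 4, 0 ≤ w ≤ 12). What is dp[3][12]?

12

i\w   0   1   2   3   4   5   6   7   8   9  10  11  12
  0   0   0   0   0   0   0   0   0   0   0   0   0   0
  1   0   1   1   1   1   1   1   1   1   1   1   1   1
  2   0   1   1   1   1  11  12  12  12  12  12  12  12
  3   0   1   1   1   1  11  12  12  12  12  12  12  12
  4   0   1   5   6   6  11  12  16  17  17  17  17  17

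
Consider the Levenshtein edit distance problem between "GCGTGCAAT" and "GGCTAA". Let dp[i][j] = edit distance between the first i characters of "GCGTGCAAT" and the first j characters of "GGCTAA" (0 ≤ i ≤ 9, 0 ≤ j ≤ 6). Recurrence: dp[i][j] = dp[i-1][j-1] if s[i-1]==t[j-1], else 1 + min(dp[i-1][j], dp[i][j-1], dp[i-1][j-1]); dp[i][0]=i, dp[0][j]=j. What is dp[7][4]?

4

   ''  G  G  C  T  A  A
''  0  1  2  3  4  5  6
 G  1  0  1  2  3  4  5
 C  2  1  1  1  2  3  4
 G  3  2  1  2  2  3  4
 T  4  3  2  2  2  3  4
 G  5  4  3  3  3  3  4
 C  6  5  4  3  4  4  4
 A  7  6  5  4  4  4  4
 A  8  7  6  5  5  4  4
 T  9  8  7  6  5  5  5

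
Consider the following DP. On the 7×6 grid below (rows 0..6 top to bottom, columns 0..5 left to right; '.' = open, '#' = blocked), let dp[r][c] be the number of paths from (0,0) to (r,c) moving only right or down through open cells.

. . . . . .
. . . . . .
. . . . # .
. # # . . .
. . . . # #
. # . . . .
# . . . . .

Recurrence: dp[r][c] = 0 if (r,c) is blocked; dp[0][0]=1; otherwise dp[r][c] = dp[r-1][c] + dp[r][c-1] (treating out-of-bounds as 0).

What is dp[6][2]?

r\c   0   1   2   3   4   5
  0   1   1   1   1   1   1
  1   1   2   3   4   5   6
  2   1   3   6  10   0   6
  3   1   0   0  10  10  16
  4   1   1   1  11   0   0
  5   1   0   1  12  12  12
  6   0   0   1  13  25  37

1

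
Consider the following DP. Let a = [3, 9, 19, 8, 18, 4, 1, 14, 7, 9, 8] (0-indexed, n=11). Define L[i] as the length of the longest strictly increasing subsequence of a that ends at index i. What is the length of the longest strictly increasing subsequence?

   i    0    1    2    3    4    5    6    7    8    9   10
a[i]    3    9   19    8   18    4    1   14    7    9    8
L[i]    1    2    3    2    3    2    1    3    3    4    4

4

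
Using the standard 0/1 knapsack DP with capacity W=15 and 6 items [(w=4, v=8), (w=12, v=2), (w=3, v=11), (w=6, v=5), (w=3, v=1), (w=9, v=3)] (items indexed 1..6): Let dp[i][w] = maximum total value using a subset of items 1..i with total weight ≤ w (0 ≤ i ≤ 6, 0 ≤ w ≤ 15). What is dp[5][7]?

i\w   0   1   2   3   4   5   6   7   8   9  10  11  12  13  14  15
  0   0   0   0   0   0   0   0   0   0   0   0   0   0   0   0   0
  1   0   0   0   0   8   8   8   8   8   8   8   8   8   8   8   8
  2   0   0   0   0   8   8   8   8   8   8   8   8   8   8   8   8
  3   0   0   0  11  11  11  11  19  19  19  19  19  19  19  19  19
  4   0   0   0  11  11  11  11  19  19  19  19  19  19  24  24  24
  5   0   0   0  11  11  11  12  19  19  19  20  20  20  24  24  24
  6   0   0   0  11  11  11  12  19  19  19  20  20  20  24  24  24

19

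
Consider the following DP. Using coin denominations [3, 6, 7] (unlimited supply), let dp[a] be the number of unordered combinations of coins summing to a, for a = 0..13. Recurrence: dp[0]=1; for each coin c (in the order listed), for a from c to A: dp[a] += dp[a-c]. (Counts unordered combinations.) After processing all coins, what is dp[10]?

after  coin     0     1     2     3     4     5     6     7     8     9    10    11    12    13
          3     1     0     0     1     0     0     1     0     0     1     0     0     1     0
          6     1     0     0     1     0     0     2     0     0     2     0     0     3     0
          7     1     0     0     1     0     0     2     1     0     2     1     0     3     2

1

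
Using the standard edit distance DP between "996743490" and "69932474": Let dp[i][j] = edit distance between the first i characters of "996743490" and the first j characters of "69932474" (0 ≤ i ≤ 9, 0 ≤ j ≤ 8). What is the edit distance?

   ''  6  9  9  3  2  4  7  4
''  0  1  2  3  4  5  6  7  8
 9  1  1  1  2  3  4  5  6  7
 9  2  2  1  1  2  3  4  5  6
 6  3  2  2  2  2  3  4  5  6
 7  4  3  3  3  3  3  4  4  5
 4  5  4  4  4  4  4  3  4  4
 3  6  5  5  5  4  5  4  4  5
 4  7  6  6  6  5  5  5  5  4
 9  8  7  6  6  6  6  6  6  5
 0  9  8  7  7  7  7  7  7  6

6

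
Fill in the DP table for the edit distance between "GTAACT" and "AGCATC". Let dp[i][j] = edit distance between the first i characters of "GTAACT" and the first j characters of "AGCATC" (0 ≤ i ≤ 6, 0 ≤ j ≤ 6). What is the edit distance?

4

   ''  A  G  C  A  T  C
''  0  1  2  3  4  5  6
 G  1  1  1  2  3  4  5
 T  2  2  2  2  3  3  4
 A  3  2  3  3  2  3  4
 A  4  3  3  4  3  3  4
 C  5  4  4  3  4  4  3
 T  6  5  5  4  4  4  4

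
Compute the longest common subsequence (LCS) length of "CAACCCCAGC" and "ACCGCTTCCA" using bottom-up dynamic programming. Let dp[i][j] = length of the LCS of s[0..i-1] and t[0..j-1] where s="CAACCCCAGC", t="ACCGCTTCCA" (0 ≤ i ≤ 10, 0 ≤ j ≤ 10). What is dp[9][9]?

5

   ''  A  C  C  G  C  T  T  C  C  A
''  0  0  0  0  0  0  0  0  0  0  0
 C  0  0  1  1  1  1  1  1  1  1  1
 A  0  1  1  1  1  1  1  1  1  1  2
 A  0  1  1  1  1  1  1  1  1  1  2
 C  0  1  2  2  2  2  2  2  2  2  2
 C  0  1  2  3  3  3  3  3  3  3  3
 C  0  1  2  3  3  4  4  4  4  4  4
 C  0  1  2  3  3  4  4  4  5  5  5
 A  0  1  2  3  3  4  4  4  5  5  6
 G  0  1  2  3  4  4  4  4  5  5  6
 C  0  1  2  3  4  5  5  5  5  6  6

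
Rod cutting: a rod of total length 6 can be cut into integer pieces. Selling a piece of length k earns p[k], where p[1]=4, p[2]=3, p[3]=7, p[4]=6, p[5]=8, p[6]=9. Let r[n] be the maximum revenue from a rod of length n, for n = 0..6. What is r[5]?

20

   n    0    1    2    3    4    5    6
r[n]    0    4    8   12   16   20   24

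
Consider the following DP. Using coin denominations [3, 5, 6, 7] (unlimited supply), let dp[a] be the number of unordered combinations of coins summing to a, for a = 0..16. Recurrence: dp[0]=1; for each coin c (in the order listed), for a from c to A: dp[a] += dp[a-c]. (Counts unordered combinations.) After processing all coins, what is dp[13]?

3

after  coin     0     1     2     3     4     5     6     7     8     9    10    11    12    13    14    15    16
          3     1     0     0     1     0     0     1     0     0     1     0     0     1     0     0     1     0
          5     1     0     0     1     0     1     1     0     1     1     1     1     1     1     1     2     1
          6     1     0     0     1     0     1     2     0     1     2     1     2     3     1     2     4     2
          7     1     0     0     1     0     1     2     1     1     2     2     2     4     3     3     5     4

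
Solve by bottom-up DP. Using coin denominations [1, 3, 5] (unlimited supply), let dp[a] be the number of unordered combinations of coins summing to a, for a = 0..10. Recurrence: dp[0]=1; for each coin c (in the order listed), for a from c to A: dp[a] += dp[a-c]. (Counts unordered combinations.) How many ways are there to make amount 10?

7

after  coin     0     1     2     3     4     5     6     7     8     9    10
          1     1     1     1     1     1     1     1     1     1     1     1
          3     1     1     1     2     2     2     3     3     3     4     4
          5     1     1     1     2     2     3     4     4     5     6     7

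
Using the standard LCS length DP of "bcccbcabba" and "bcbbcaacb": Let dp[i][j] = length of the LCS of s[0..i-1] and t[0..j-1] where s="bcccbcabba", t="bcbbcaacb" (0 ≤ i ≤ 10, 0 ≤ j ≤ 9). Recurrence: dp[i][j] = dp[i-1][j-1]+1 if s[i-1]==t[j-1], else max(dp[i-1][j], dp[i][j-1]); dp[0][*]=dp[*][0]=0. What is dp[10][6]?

   ''  b  c  b  b  c  a  a  c  b
''  0  0  0  0  0  0  0  0  0  0
 b  0  1  1  1  1  1  1  1  1  1
 c  0  1  2  2  2  2  2  2  2  2
 c  0  1  2  2  2  3  3  3  3  3
 c  0  1  2  2  2  3  3  3  4  4
 b  0  1  2  3  3  3  3  3  4  5
 c  0  1  2  3  3  4  4  4  4  5
 a  0  1  2  3  3  4  5  5  5  5
 b  0  1  2  3  4  4  5  5  5  6
 b  0  1  2  3  4  4  5  5  5  6
 a  0  1  2  3  4  4  5  6  6  6

5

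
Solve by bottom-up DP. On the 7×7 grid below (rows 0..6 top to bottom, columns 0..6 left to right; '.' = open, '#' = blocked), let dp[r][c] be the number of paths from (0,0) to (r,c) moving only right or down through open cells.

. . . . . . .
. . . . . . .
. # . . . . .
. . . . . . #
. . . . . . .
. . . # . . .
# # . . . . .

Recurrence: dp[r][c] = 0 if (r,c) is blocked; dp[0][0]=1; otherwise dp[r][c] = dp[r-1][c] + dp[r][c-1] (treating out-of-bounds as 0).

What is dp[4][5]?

81

r\c   0   1   2   3   4   5   6
  0   1   1   1   1   1   1   1
  1   1   2   3   4   5   6   7
  2   1   0   3   7  12  18  25
  3   1   1   4  11  23  41   0
  4   1   2   6  17  40  81  81
  5   1   3   9   0  40 121 202
  6   0   0   9   9  49 170 372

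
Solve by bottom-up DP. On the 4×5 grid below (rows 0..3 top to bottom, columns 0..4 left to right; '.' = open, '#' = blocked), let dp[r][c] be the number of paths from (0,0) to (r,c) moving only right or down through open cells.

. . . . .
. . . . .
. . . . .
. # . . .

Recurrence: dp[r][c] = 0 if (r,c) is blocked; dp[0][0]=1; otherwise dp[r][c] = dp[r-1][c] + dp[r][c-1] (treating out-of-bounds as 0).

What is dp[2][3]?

r\c   0   1   2   3   4
  0   1   1   1   1   1
  1   1   2   3   4   5
  2   1   3   6  10  15
  3   1   0   6  16  31

10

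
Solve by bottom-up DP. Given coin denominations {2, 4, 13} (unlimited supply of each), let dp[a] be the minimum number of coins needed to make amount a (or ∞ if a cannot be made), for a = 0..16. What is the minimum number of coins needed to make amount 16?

 a  0  1  2  3  4  5  6  7  8  9 10 11 12 13 14 15 16
dp  0  -  1  -  1  -  2  -  2  -  3  -  3  1  4  2  4
(- denotes ∞ / unreachable)

4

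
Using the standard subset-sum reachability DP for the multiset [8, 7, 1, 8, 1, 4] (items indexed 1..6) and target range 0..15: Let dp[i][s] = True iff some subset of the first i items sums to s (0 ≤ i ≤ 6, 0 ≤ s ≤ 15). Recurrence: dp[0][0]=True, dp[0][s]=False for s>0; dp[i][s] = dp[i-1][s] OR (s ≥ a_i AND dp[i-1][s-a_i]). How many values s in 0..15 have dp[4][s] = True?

6

i\s   0   1   2   3   4   5   6   7   8   9  10  11  12  13  14  15
  0   T   F   F   F   F   F   F   F   F   F   F   F   F   F   F   F
  1   T   F   F   F   F   F   F   F   T   F   F   F   F   F   F   F
  2   T   F   F   F   F   F   F   T   T   F   F   F   F   F   F   T
  3   T   T   F   F   F   F   F   T   T   T   F   F   F   F   F   T
  4   T   T   F   F   F   F   F   T   T   T   F   F   F   F   F   T
  5   T   T   T   F   F   F   F   T   T   T   T   F   F   F   F   T
  6   T   T   T   F   T   T   T   T   T   T   T   T   T   T   T   T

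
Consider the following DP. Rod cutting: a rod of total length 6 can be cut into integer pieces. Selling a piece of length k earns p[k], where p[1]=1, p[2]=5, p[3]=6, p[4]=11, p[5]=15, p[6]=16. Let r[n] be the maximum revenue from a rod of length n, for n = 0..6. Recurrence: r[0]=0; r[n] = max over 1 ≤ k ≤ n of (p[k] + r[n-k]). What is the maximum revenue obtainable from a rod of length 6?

16

   n    0    1    2    3    4    5    6
r[n]    0    1    5    6   11   15   16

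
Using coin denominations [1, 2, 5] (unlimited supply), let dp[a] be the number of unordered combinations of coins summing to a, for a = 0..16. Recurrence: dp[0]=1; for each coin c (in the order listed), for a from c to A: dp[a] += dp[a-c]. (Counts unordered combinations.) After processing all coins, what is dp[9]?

after  coin     0     1     2     3     4     5     6     7     8     9    10    11    12    13    14    15    16
          1     1     1     1     1     1     1     1     1     1     1     1     1     1     1     1     1     1
          2     1     1     2     2     3     3     4     4     5     5     6     6     7     7     8     8     9
          5     1     1     2     2     3     4     5     6     7     8    10    11    13    14    16    18    20

8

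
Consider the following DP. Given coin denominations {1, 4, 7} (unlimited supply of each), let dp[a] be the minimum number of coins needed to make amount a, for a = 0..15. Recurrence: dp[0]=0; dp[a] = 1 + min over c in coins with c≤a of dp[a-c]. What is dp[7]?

 a  0  1  2  3  4  5  6  7  8  9 10 11 12 13 14 15
dp  0  1  2  3  1  2  3  1  2  3  4  2  3  4  2  3

1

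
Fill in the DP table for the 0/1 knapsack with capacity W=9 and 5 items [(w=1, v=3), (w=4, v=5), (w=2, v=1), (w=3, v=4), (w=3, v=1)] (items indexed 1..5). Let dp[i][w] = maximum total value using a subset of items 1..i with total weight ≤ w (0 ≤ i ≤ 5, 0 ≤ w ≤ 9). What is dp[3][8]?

i\w   0   1   2   3   4   5   6   7   8   9
  0   0   0   0   0   0   0   0   0   0   0
  1   0   3   3   3   3   3   3   3   3   3
  2   0   3   3   3   5   8   8   8   8   8
  3   0   3   3   4   5   8   8   9   9   9
  4   0   3   3   4   7   8   8   9  12  12
  5   0   3   3   4   7   8   8   9  12  12

9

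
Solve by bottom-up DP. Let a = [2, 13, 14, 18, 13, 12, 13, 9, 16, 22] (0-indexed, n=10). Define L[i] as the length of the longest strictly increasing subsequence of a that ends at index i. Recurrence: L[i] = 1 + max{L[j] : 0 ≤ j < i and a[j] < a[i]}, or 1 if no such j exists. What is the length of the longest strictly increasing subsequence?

5

   i    0    1    2    3    4    5    6    7    8    9
a[i]    2   13   14   18   13   12   13    9   16   22
L[i]    1    2    3    4    2    2    3    2    4    5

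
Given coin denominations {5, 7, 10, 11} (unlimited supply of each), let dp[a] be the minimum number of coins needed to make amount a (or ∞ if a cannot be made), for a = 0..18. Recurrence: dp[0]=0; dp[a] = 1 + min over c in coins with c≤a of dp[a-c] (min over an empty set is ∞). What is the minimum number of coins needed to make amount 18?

2

 a  0  1  2  3  4  5  6  7  8  9 10 11 12 13 14 15 16 17 18
dp  0  -  -  -  -  1  -  1  -  -  1  1  2  -  2  2  2  2  2
(- denotes ∞ / unreachable)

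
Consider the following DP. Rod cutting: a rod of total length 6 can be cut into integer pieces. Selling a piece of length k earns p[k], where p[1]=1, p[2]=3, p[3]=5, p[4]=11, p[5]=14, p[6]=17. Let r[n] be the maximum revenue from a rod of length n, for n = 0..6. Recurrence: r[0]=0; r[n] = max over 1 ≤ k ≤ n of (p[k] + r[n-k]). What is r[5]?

14

   n    0    1    2    3    4    5    6
r[n]    0    1    3    5   11   14   17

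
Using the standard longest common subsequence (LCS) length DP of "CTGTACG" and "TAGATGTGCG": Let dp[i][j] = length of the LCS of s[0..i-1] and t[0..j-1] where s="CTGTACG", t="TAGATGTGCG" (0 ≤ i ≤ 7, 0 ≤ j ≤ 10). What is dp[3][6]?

2

   ''  T  A  G  A  T  G  T  G  C  G
''  0  0  0  0  0  0  0  0  0  0  0
 C  0  0  0  0  0  0  0  0  0  1  1
 T  0  1  1  1  1  1  1  1  1  1  1
 G  0  1  1  2  2  2  2  2  2  2  2
 T  0  1  1  2  2  3  3  3  3  3  3
 A  0  1  2  2  3  3  3  3  3  3  3
 C  0  1  2  2  3  3  3  3  3  4  4
 G  0  1  2  3  3  3  4  4  4  4  5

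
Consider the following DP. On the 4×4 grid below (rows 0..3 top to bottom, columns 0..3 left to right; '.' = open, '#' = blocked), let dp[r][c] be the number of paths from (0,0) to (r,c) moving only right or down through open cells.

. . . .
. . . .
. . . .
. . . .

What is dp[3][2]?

r\c   0   1   2   3
  0   1   1   1   1
  1   1   2   3   4
  2   1   3   6  10
  3   1   4  10  20

10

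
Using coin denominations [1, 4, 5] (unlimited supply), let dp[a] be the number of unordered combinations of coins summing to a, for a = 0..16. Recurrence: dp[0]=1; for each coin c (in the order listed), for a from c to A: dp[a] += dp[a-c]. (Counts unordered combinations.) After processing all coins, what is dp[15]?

10

after  coin     0     1     2     3     4     5     6     7     8     9    10    11    12    13    14    15    16
          1     1     1     1     1     1     1     1     1     1     1     1     1     1     1     1     1     1
          4     1     1     1     1     2     2     2     2     3     3     3     3     4     4     4     4     5
          5     1     1     1     1     2     3     3     3     4     5     6     6     7     8     9    10    11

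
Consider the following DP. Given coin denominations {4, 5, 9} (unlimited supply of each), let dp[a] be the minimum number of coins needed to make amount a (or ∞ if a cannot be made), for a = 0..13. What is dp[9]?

1

 a  0  1  2  3  4  5  6  7  8  9 10 11 12 13
dp  0  -  -  -  1  1  -  -  2  1  2  -  3  2
(- denotes ∞ / unreachable)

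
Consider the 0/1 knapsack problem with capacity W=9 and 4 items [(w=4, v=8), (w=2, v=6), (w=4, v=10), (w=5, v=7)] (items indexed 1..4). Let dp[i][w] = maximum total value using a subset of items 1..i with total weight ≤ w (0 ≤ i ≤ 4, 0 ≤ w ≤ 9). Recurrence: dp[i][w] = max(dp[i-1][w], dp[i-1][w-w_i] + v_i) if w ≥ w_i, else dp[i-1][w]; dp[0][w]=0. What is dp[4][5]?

10

i\w   0   1   2   3   4   5   6   7   8   9
  0   0   0   0   0   0   0   0   0   0   0
  1   0   0   0   0   8   8   8   8   8   8
  2   0   0   6   6   8   8  14  14  14  14
  3   0   0   6   6  10  10  16  16  18  18
  4   0   0   6   6  10  10  16  16  18  18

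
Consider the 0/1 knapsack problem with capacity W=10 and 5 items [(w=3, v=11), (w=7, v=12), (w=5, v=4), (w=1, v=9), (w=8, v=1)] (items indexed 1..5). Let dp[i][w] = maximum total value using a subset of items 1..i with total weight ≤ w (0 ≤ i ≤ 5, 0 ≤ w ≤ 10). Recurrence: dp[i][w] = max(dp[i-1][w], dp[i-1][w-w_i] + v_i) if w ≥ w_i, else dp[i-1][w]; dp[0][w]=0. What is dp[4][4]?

20

i\w   0   1   2   3   4   5   6   7   8   9  10
  0   0   0   0   0   0   0   0   0   0   0   0
  1   0   0   0  11  11  11  11  11  11  11  11
  2   0   0   0  11  11  11  11  12  12  12  23
  3   0   0   0  11  11  11  11  12  15  15  23
  4   0   9   9  11  20  20  20  20  21  24  24
  5   0   9   9  11  20  20  20  20  21  24  24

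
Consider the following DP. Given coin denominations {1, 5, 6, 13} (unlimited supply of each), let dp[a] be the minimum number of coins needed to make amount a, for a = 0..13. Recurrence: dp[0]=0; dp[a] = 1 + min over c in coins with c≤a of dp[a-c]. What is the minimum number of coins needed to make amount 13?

 a  0  1  2  3  4  5  6  7  8  9 10 11 12 13
dp  0  1  2  3  4  1  1  2  3  4  2  2  2  1

1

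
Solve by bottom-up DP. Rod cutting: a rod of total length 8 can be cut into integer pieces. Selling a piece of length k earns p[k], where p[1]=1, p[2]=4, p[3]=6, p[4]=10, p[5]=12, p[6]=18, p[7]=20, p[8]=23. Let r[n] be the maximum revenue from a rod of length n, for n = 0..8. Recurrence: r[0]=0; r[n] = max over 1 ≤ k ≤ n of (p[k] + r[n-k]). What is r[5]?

12

   n    0    1    2    3    4    5    6    7    8
r[n]    0    1    4    6   10   12   18   20   23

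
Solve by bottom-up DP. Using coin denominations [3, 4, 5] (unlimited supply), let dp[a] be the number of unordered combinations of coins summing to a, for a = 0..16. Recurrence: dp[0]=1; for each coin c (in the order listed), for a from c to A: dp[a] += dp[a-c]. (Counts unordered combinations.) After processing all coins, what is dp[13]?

after  coin     0     1     2     3     4     5     6     7     8     9    10    11    12    13    14    15    16
          3     1     0     0     1     0     0     1     0     0     1     0     0     1     0     0     1     0
          4     1     0     0     1     1     0     1     1     1     1     1     1     2     1     1     2     2
          5     1     0     0     1     1     1     1     1     2     2     2     2     3     3     3     4     4

3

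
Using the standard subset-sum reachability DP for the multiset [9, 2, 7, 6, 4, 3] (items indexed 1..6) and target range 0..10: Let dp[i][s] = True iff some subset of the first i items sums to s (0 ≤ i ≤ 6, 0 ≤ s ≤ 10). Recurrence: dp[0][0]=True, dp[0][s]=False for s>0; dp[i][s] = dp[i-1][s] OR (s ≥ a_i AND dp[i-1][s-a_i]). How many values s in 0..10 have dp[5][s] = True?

i\s   0   1   2   3   4   5   6   7   8   9  10
  0   T   F   F   F   F   F   F   F   F   F   F
  1   T   F   F   F   F   F   F   F   F   T   F
  2   T   F   T   F   F   F   F   F   F   T   F
  3   T   F   T   F   F   F   F   T   F   T   F
  4   T   F   T   F   F   F   T   T   T   T   F
  5   T   F   T   F   T   F   T   T   T   T   T
  6   T   F   T   T   T   T   T   T   T   T   T

8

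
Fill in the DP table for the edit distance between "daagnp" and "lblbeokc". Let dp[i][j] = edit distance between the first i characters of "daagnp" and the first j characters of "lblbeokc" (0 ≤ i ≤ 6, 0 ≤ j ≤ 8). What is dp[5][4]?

   ''  l  b  l  b  e  o  k  c
''  0  1  2  3  4  5  6  7  8
 d  1  1  2  3  4  5  6  7  8
 a  2  2  2  3  4  5  6  7  8
 a  3  3  3  3  4  5  6  7  8
 g  4  4  4  4  4  5  6  7  8
 n  5  5  5  5  5  5  6  7  8
 p  6  6  6  6  6  6  6  7  8

5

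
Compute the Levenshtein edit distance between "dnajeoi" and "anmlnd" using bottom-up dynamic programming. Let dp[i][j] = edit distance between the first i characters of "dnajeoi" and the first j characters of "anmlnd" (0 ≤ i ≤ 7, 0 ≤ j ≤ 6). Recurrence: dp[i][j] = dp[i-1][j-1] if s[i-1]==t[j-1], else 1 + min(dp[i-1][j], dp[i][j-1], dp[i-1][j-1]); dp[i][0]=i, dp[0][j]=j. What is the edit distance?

6

   ''  a  n  m  l  n  d
''  0  1  2  3  4  5  6
 d  1  1  2  3  4  5  5
 n  2  2  1  2  3  4  5
 a  3  2  2  2  3  4  5
 j  4  3  3  3  3  4  5
 e  5  4  4  4  4  4  5
 o  6  5  5  5  5  5  5
 i  7  6  6  6  6  6  6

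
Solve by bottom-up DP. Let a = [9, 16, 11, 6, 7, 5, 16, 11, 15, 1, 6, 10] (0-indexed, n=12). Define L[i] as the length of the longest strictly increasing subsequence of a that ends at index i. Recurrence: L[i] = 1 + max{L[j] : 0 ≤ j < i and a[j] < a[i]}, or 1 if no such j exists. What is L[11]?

3

   i    0    1    2    3    4    5    6    7    8    9   10   11
a[i]    9   16   11    6    7    5   16   11   15    1    6   10
L[i]    1    2    2    1    2    1    3    3    4    1    2    3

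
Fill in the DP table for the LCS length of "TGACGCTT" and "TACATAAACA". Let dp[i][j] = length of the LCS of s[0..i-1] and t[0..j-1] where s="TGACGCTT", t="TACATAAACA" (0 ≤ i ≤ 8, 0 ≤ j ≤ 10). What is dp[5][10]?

3

   ''  T  A  C  A  T  A  A  A  C  A
''  0  0  0  0  0  0  0  0  0  0  0
 T  0  1  1  1  1  1  1  1  1  1  1
 G  0  1  1  1  1  1  1  1  1  1  1
 A  0  1  2  2  2  2  2  2  2  2  2
 C  0  1  2  3  3  3  3  3  3  3  3
 G  0  1  2  3  3  3  3  3  3  3  3
 C  0  1  2  3  3  3  3  3  3  4  4
 T  0  1  2  3  3  4  4  4  4  4  4
 T  0  1  2  3  3  4  4  4  4  4  4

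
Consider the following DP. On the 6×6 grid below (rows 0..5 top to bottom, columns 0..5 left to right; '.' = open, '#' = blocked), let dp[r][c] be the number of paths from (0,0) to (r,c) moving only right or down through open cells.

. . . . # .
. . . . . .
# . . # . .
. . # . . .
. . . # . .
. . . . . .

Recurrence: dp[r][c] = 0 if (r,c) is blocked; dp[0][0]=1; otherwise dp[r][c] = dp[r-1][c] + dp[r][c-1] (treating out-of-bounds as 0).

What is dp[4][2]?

r\c   0   1   2   3   4   5
  0   1   1   1   1   0   0
  1   1   2   3   4   4   4
  2   0   2   5   0   4   8
  3   0   2   0   0   4  12
  4   0   2   2   0   4  16
  5   0   2   4   4   8  24

2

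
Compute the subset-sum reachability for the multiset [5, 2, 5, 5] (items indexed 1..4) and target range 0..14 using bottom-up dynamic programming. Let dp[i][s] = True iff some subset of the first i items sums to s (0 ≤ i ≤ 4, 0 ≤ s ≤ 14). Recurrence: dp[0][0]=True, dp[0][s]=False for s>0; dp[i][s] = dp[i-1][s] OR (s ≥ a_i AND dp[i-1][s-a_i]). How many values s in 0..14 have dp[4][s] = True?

i\s   0   1   2   3   4   5   6   7   8   9  10  11  12  13  14
  0   T   F   F   F   F   F   F   F   F   F   F   F   F   F   F
  1   T   F   F   F   F   T   F   F   F   F   F   F   F   F   F
  2   T   F   T   F   F   T   F   T   F   F   F   F   F   F   F
  3   T   F   T   F   F   T   F   T   F   F   T   F   T   F   F
  4   T   F   T   F   F   T   F   T   F   F   T   F   T   F   F

6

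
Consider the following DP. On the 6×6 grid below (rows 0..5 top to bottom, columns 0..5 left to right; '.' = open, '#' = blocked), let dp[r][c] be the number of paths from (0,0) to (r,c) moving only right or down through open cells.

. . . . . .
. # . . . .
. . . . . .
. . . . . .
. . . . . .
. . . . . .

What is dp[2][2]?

r\c   0   1   2   3   4   5
  0   1   1   1   1   1   1
  1   1   0   1   2   3   4
  2   1   1   2   4   7  11
  3   1   2   4   8  15  26
  4   1   3   7  15  30  56
  5   1   4  11  26  56 112

2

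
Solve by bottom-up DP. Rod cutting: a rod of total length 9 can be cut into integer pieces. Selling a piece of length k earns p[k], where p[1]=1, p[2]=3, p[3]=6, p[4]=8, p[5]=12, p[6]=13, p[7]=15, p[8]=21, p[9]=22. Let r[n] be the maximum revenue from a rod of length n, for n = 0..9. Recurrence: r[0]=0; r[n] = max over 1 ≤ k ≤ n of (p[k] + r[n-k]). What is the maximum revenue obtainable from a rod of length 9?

22

   n    0    1    2    3    4    5    6    7    8    9
r[n]    0    1    3    6    8   12   13   15   21   22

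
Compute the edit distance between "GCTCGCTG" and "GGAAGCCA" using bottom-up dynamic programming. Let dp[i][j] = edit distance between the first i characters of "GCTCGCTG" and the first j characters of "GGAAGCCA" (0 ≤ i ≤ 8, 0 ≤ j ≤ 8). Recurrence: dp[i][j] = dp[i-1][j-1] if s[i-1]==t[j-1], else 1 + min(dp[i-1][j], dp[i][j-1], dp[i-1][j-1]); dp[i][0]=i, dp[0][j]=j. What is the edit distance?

   ''  G  G  A  A  G  C  C  A
''  0  1  2  3  4  5  6  7  8
 G  1  0  1  2  3  4  5  6  7
 C  2  1  1  2  3  4  4  5  6
 T  3  2  2  2  3  4  5  5  6
 C  4  3  3  3  3  4  4  5  6
 G  5  4  3  4  4  3  4  5  6
 C  6  5  4  4  5  4  3  4  5
 T  7  6  5  5  5  5  4  4  5
 G  8  7  6  6  6  5  5  5  5

5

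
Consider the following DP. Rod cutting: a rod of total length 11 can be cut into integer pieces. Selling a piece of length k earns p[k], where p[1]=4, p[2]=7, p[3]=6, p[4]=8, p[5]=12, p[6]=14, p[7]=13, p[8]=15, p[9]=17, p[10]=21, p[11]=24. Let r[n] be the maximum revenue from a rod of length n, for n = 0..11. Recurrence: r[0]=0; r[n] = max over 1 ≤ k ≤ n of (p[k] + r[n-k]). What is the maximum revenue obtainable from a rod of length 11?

44

   n    0    1    2    3    4    5    6    7    8    9   10   11
r[n]    0    4    8   12   16   20   24   28   32   36   40   44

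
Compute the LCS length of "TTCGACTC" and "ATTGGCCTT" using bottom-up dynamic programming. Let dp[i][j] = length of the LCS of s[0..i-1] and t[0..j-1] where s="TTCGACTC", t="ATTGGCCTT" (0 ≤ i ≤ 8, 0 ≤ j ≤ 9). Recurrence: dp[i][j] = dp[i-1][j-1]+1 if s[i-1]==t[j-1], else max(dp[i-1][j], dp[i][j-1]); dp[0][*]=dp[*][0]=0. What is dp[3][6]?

3

   ''  A  T  T  G  G  C  C  T  T
''  0  0  0  0  0  0  0  0  0  0
 T  0  0  1  1  1  1  1  1  1  1
 T  0  0  1  2  2  2  2  2  2  2
 C  0  0  1  2  2  2  3  3  3  3
 G  0  0  1  2  3  3  3  3  3  3
 A  0  1  1  2  3  3  3  3  3  3
 C  0  1  1  2  3  3  4  4  4  4
 T  0  1  2  2  3  3  4  4  5  5
 C  0  1  2  2  3  3  4  5  5  5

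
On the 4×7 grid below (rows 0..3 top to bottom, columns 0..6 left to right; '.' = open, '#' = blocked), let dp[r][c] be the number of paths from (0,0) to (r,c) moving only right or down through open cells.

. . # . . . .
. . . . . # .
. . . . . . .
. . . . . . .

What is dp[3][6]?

r\c   0   1   2   3   4   5   6
  0   1   1   0   0   0   0   0
  1   1   2   2   2   2   0   0
  2   1   3   5   7   9   9   9
  3   1   4   9  16  25  34  43

43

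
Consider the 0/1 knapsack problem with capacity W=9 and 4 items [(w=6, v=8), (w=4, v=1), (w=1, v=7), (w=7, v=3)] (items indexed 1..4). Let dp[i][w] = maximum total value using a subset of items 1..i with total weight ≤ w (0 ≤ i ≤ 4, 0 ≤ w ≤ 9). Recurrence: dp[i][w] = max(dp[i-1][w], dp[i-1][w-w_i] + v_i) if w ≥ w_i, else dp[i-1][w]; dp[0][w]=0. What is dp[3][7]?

15

i\w   0   1   2   3   4   5   6   7   8   9
  0   0   0   0   0   0   0   0   0   0   0
  1   0   0   0   0   0   0   8   8   8   8
  2   0   0   0   0   1   1   8   8   8   8
  3   0   7   7   7   7   8   8  15  15  15
  4   0   7   7   7   7   8   8  15  15  15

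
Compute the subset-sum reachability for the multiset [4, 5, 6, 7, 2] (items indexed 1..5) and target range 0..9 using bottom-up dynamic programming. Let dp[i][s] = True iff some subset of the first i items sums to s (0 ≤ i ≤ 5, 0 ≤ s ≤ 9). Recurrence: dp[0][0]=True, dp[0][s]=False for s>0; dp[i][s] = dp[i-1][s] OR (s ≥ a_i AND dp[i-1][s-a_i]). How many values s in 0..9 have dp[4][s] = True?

6

i\s   0   1   2   3   4   5   6   7   8   9
  0   T   F   F   F   F   F   F   F   F   F
  1   T   F   F   F   T   F   F   F   F   F
  2   T   F   F   F   T   T   F   F   F   T
  3   T   F   F   F   T   T   T   F   F   T
  4   T   F   F   F   T   T   T   T   F   T
  5   T   F   T   F   T   T   T   T   T   T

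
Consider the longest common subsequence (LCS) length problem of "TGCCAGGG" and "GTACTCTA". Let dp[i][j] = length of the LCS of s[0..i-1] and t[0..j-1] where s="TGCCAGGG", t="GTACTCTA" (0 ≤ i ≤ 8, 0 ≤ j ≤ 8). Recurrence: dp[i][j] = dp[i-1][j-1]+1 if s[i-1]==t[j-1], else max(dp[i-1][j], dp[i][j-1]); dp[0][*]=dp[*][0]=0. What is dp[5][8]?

4

   ''  G  T  A  C  T  C  T  A
''  0  0  0  0  0  0  0  0  0
 T  0  0  1  1  1  1  1  1  1
 G  0  1  1  1  1  1  1  1  1
 C  0  1  1  1  2  2  2  2  2
 C  0  1  1  1  2  2  3  3  3
 A  0  1  1  2  2  2  3  3  4
 G  0  1  1  2  2  2  3  3  4
 G  0  1  1  2  2  2  3  3  4
 G  0  1  1  2  2  2  3  3  4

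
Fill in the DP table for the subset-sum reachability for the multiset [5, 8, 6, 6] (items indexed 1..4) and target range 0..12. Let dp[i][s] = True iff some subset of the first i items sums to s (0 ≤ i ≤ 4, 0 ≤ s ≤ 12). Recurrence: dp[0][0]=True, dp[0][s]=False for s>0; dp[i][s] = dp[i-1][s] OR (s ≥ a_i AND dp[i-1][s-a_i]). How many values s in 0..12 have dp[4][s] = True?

6

i\s   0   1   2   3   4   5   6   7   8   9  10  11  12
  0   T   F   F   F   F   F   F   F   F   F   F   F   F
  1   T   F   F   F   F   T   F   F   F   F   F   F   F
  2   T   F   F   F   F   T   F   F   T   F   F   F   F
  3   T   F   F   F   F   T   T   F   T   F   F   T   F
  4   T   F   F   F   F   T   T   F   T   F   F   T   T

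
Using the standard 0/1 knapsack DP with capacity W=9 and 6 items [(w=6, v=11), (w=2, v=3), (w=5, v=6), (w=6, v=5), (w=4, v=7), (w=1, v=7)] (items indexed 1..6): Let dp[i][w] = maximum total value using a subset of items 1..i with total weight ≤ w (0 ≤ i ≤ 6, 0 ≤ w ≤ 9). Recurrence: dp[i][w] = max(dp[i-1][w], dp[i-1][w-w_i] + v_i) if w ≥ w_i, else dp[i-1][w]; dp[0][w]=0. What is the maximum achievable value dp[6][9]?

i\w   0   1   2   3   4   5   6   7   8   9
  0   0   0   0   0   0   0   0   0   0   0
  1   0   0   0   0   0   0  11  11  11  11
  2   0   0   3   3   3   3  11  11  14  14
  3   0   0   3   3   3   6  11  11  14  14
  4   0   0   3   3   3   6  11  11  14  14
  5   0   0   3   3   7   7  11  11  14  14
  6   0   7   7  10  10  14  14  18  18  21

21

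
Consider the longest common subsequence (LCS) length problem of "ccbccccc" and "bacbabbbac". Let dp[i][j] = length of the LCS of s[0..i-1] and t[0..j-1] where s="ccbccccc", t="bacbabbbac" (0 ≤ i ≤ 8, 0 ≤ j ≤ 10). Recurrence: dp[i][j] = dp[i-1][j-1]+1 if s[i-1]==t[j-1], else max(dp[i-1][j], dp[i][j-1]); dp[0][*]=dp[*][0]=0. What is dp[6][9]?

2

   ''  b  a  c  b  a  b  b  b  a  c
''  0  0  0  0  0  0  0  0  0  0  0
 c  0  0  0  1  1  1  1  1  1  1  1
 c  0  0  0  1  1  1  1  1  1  1  2
 b  0  1  1  1  2  2  2  2  2  2  2
 c  0  1  1  2  2  2  2  2  2  2  3
 c  0  1  1  2  2  2  2  2  2  2  3
 c  0  1  1  2  2  2  2  2  2  2  3
 c  0  1  1  2  2  2  2  2  2  2  3
 c  0  1  1  2  2  2  2  2  2  2  3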